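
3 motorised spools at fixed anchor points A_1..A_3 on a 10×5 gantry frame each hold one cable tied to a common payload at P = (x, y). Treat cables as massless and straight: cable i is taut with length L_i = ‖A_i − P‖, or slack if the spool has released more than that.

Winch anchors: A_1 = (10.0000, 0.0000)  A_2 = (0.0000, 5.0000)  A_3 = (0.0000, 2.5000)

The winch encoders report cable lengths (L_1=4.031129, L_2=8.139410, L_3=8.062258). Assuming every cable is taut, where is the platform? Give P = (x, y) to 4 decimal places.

(8.0000, 3.5000)

each cable: (A_i−P)·(A_i−P) = L_i²; let q_i = ‖A_i‖²−L_i²
q_1 = 100.0000+0.0000−16.2500 = 83.7500
row 1: 20.0000x − 10.0000y = 125.0000  (q_2=-41.2500)
row 2: 20.0000x − 5.0000y = 142.5000  (q_3=-58.7500)
Cramer on rows 1–2 → x = 8.0000, y = 3.5000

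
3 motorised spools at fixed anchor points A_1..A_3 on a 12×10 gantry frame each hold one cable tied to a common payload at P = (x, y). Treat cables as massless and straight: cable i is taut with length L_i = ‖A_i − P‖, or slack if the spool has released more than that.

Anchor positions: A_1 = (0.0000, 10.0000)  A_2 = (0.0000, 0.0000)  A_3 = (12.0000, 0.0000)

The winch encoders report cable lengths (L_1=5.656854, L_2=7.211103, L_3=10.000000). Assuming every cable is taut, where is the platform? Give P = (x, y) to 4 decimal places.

each cable: (A_i−P)·(A_i−P) = L_i²; let c_i = ‖A_i‖²−L_i²
c_1 = 0.0000+100.0000−32.0000 = 68.0000
row 1: 0.0000x + 20.0000y = 120.0000  (c_2=-52.0000)
row 2: -24.0000x + 20.0000y = 24.0000  (c_3=44.0000)
Cramer on rows 1–2 → x = 4.0000, y = 6.0000

(4.0000, 6.0000)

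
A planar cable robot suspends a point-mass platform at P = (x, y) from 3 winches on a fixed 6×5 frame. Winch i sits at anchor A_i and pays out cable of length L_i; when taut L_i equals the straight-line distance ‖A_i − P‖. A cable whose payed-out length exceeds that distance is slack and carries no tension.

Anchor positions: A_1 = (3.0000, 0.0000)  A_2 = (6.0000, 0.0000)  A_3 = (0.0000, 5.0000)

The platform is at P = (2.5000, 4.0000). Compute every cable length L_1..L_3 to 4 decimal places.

(4.0311, 5.3151, 2.6926)

L_1 = √((3.0000−2.5000)² + (0.0000−4.0000)²) = 4.0311
L_2 = √((6.0000−2.5000)² + (0.0000−4.0000)²) = 5.3151
L_3 = √((0.0000−2.5000)² + (5.0000−4.0000)²) = 2.6926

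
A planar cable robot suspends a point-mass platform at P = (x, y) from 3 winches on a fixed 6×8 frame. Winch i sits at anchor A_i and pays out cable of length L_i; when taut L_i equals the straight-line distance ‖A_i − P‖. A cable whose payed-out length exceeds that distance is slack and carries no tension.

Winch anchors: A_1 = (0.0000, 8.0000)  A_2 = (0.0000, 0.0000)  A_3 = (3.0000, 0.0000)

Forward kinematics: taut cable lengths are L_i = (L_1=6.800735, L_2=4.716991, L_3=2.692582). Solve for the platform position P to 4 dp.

each cable: (A_i−P)·(A_i−P) = L_i²; let q_i = ‖A_i‖²−L_i²
q_1 = 0.0000+64.0000−46.2500 = 17.7500
row 1: 0.0000x + 16.0000y = 40.0000  (q_2=-22.2500)
row 2: -6.0000x + 16.0000y = 16.0000  (q_3=1.7500)
Cramer on rows 1–2 → x = 4.0000, y = 2.5000

(4.0000, 2.5000)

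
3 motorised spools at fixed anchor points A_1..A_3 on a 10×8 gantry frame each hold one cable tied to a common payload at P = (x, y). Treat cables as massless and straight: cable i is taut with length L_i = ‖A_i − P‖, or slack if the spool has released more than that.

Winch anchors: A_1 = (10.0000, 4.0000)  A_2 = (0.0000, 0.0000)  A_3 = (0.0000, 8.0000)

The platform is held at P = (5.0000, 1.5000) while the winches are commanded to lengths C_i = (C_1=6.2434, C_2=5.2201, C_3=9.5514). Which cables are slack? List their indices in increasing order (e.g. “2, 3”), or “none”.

cable 1: √((5.0000)²+(2.5000)²)=5.5902, C_1=6.2434: slack
cable 2: √((-5.0000)²+(-1.5000)²)=5.2202, C_2=5.2201: taut
cable 3: √((-5.0000)²+(6.5000)²)=8.2006, C_3=9.5514: slack

1, 3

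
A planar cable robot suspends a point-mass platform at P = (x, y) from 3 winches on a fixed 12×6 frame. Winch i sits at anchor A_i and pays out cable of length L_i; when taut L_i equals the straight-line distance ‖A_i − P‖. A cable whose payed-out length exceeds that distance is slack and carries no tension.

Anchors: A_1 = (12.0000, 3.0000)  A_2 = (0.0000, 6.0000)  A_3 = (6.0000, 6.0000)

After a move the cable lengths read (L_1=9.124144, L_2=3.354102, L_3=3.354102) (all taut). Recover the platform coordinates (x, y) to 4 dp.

(3.0000, 4.5000)

expand ‖A_i−P‖²=L_i² and subtract eq 1 (c_i ≔ ‖A_i‖²−L_i²)
c_1 = 144.0000+9.0000−83.2500 = 69.7500
eq1−eq2 → [24.0000  -6.0000]·P = 45.0000
eq1−eq3 → [12.0000  -6.0000]·P = 9.0000
2×2 solve → P = (3.0000, 4.5000)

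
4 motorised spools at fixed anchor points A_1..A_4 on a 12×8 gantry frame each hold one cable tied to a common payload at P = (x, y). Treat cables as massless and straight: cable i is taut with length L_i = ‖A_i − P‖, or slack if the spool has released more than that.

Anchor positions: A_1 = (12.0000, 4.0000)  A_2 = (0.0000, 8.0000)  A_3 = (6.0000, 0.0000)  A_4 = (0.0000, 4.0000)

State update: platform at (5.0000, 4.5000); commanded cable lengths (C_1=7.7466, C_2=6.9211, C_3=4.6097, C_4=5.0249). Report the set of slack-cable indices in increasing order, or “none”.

1, 2

i=1: geometric 7.0178 vs commanded 7.7466 ⇒ slack
i=2: geometric 6.1033 vs commanded 6.9211 ⇒ slack
i=3: geometric 4.6098 vs commanded 4.6097 ⇒ taut
i=4: geometric 5.0249 vs commanded 5.0249 ⇒ taut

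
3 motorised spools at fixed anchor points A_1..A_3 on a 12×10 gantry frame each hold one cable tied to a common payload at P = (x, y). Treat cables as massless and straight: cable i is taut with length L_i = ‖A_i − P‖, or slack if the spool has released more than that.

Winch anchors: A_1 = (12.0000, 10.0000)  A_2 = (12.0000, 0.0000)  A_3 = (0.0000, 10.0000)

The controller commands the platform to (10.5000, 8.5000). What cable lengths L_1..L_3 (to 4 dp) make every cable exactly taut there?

cable 1: Δx=1.5000, Δy=1.5000; L_1 = √(Δx²+Δy²) = 2.1213
cable 2: Δx=1.5000, Δy=-8.5000; L_2 = √(Δx²+Δy²) = 8.6313
cable 3: Δx=-10.5000, Δy=1.5000; L_3 = √(Δx²+Δy²) = 10.6066

(2.1213, 8.6313, 10.6066)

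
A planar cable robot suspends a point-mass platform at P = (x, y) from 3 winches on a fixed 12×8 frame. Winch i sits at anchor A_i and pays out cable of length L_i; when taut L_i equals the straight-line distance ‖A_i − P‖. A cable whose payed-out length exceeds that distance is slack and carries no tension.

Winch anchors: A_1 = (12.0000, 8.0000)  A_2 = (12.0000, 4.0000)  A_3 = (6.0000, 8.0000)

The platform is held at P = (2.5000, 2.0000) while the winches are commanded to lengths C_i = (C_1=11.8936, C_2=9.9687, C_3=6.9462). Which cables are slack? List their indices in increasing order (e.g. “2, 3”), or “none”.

cable 1: L_1 = ‖A_1−P‖ = 11.2361;  C_1 = 11.8936 → slack
cable 2: L_2 = ‖A_2−P‖ = 9.7082;  C_2 = 9.9687 → slack
cable 3: L_3 = ‖A_3−P‖ = 6.9462;  C_3 = 6.9462 → taut

1, 2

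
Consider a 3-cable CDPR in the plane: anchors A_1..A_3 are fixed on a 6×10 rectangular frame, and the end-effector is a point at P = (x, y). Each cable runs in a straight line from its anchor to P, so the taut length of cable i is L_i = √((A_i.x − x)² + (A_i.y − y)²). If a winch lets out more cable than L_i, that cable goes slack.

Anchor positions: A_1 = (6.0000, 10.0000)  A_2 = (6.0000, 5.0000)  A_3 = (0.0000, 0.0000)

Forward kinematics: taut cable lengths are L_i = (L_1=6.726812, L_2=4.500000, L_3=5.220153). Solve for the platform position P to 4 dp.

(1.5000, 5.0000)

expand ‖A_i−P‖²=L_i² and subtract eq 1 (k_i ≔ ‖A_i‖²−L_i²)
k_1 = 36.0000+100.0000−45.2500 = 90.7500
eq1−eq2 → [0.0000  10.0000]·P = 50.0000
eq1−eq3 → [12.0000  20.0000]·P = 118.0000
2×2 solve → P = (1.5000, 5.0000)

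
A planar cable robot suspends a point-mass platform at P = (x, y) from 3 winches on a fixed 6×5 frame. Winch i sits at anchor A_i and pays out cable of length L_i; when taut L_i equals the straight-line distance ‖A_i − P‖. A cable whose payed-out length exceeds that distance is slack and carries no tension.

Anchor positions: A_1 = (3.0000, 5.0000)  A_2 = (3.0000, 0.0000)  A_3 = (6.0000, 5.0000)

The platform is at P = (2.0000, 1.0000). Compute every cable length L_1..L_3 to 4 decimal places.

L_1: Δ = A_1−P = (1.0000, 4.0000) → ‖Δ‖ = √17.0000 = 4.1231
L_2: Δ = A_2−P = (1.0000, -1.0000) → ‖Δ‖ = √2.0000 = 1.4142
L_3: Δ = A_3−P = (4.0000, 4.0000) → ‖Δ‖ = √32.0000 = 5.6569

(4.1231, 1.4142, 5.6569)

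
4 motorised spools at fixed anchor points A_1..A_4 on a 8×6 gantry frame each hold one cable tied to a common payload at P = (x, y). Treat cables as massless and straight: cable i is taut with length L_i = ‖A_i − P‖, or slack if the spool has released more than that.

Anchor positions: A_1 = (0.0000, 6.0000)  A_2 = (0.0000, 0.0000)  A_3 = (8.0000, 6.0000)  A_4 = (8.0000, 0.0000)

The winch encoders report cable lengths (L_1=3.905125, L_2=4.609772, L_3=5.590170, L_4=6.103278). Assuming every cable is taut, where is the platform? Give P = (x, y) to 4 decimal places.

circle eqns → linear via eq_j − eq_1; set k_j = A_j·A_j − L_j²
k_1 = 0.0000+36.0000−15.2500 = 20.7500
0.0000·x + 12.0000·y = k_1−k_2 = 42.0000
-16.0000·x + 0.0000·y = k_1−k_3 = -48.0000
-16.0000·x + 12.0000·y = k_1−k_4 = -6.0000
solve first two rows → x=3.0000, y=3.5000
check cable 4: ‖A_4−P‖² = 37.2500 ≈ L_4² = 37.2500 ✓

(3.0000, 3.5000)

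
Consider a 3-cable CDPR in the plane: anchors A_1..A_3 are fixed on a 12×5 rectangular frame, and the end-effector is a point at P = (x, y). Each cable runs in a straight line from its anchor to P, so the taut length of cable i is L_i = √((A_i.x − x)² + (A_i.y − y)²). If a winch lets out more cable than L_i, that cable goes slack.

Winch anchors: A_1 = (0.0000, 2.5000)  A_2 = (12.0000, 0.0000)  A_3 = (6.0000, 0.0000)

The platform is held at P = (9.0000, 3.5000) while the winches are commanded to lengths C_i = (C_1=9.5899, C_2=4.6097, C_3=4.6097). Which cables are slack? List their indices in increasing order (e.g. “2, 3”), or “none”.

1

i=1: geometric 9.0554 vs commanded 9.5899 ⇒ slack
i=2: geometric 4.6098 vs commanded 4.6097 ⇒ taut
i=3: geometric 4.6098 vs commanded 4.6097 ⇒ taut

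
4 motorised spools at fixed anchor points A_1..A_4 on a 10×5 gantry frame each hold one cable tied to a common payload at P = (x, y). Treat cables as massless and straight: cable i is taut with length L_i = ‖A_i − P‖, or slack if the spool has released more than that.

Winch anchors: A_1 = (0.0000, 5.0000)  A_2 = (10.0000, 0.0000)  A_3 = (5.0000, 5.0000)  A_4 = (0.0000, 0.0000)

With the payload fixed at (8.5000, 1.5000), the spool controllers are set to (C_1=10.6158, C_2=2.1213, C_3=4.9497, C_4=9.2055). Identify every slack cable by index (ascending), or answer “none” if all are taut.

i=1: geometric 9.1924 vs commanded 10.6158 ⇒ slack
i=2: geometric 2.1213 vs commanded 2.1213 ⇒ taut
i=3: geometric 4.9497 vs commanded 4.9497 ⇒ taut
i=4: geometric 8.6313 vs commanded 9.2055 ⇒ slack

1, 4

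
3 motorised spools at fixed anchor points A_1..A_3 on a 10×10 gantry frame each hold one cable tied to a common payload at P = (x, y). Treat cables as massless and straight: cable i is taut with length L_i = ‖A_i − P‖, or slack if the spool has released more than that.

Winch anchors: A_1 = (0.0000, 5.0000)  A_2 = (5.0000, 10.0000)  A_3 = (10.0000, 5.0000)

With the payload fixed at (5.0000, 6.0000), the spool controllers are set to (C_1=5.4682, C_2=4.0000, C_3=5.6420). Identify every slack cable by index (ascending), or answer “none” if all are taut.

1, 3

i=1: geometric 5.0990 vs commanded 5.4682 ⇒ slack
i=2: geometric 4.0000 vs commanded 4.0000 ⇒ taut
i=3: geometric 5.0990 vs commanded 5.6420 ⇒ slack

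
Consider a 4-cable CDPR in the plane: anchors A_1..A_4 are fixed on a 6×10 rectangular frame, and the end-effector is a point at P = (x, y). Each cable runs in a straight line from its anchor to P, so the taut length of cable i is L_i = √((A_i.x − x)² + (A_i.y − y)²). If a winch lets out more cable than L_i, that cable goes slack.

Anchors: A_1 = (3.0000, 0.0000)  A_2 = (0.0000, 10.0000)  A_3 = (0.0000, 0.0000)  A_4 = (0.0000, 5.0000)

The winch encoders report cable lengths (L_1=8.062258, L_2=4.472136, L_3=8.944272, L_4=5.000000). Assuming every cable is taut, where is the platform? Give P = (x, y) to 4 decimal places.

expand ‖A_i−P‖²=L_i² and subtract eq 1 (c_i ≔ ‖A_i‖²−L_i²)
c_1 = 9.0000+0.0000−65.0000 = -56.0000
eq1−eq2 → [6.0000  -20.0000]·P = -136.0000
eq1−eq3 → [6.0000  0.0000]·P = 24.0000
eq1−eq4 → [6.0000  -10.0000]·P = -56.0000
2×2 solve → P = (4.0000, 8.0000)
check cable 4: ‖A_4−P‖² = 25.0000 ≈ L_4² = 25.0000 ✓

(4.0000, 8.0000)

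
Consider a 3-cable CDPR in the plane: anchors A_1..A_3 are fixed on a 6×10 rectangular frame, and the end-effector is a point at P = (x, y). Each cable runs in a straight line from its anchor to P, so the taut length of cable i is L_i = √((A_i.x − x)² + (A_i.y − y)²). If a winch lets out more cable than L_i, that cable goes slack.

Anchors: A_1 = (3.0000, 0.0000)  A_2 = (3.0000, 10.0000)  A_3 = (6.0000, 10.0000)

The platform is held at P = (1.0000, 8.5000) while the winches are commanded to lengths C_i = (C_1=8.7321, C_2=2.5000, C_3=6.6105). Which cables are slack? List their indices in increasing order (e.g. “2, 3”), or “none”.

3

cable 1: √((2.0000)²+(-8.5000)²)=8.7321, C_1=8.7321: taut
cable 2: √((2.0000)²+(1.5000)²)=2.5000, C_2=2.5000: taut
cable 3: √((5.0000)²+(1.5000)²)=5.2202, C_3=6.6105: slack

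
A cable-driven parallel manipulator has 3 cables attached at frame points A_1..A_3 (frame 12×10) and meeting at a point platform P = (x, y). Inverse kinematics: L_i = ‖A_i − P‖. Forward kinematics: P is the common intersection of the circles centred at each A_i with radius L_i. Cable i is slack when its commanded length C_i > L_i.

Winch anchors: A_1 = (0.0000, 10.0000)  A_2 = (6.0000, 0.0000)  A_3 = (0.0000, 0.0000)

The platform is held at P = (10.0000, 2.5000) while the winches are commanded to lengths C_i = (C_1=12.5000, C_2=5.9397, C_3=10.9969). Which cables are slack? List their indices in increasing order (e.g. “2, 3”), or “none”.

cable 1: L_1 = ‖A_1−P‖ = 12.5000;  C_1 = 12.5000 → taut
cable 2: L_2 = ‖A_2−P‖ = 4.7170;  C_2 = 5.9397 → slack
cable 3: L_3 = ‖A_3−P‖ = 10.3078;  C_3 = 10.9969 → slack

2, 3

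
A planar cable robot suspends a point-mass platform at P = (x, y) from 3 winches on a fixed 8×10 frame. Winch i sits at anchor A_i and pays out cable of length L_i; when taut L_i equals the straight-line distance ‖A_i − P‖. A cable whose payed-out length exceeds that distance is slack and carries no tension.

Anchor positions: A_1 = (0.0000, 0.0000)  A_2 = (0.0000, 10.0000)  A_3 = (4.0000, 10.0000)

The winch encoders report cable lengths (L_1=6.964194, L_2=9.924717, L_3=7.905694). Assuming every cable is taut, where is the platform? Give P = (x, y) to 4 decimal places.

(6.5000, 2.5000)

expand ‖A_i−P‖²=L_i² and subtract eq 1 (k_i ≔ ‖A_i‖²−L_i²)
k_1 = 0.0000+0.0000−48.5000 = -48.5000
eq1−eq2 → [0.0000  -20.0000]·P = -50.0000
eq1−eq3 → [-8.0000  -20.0000]·P = -102.0000
2×2 solve → P = (6.5000, 2.5000)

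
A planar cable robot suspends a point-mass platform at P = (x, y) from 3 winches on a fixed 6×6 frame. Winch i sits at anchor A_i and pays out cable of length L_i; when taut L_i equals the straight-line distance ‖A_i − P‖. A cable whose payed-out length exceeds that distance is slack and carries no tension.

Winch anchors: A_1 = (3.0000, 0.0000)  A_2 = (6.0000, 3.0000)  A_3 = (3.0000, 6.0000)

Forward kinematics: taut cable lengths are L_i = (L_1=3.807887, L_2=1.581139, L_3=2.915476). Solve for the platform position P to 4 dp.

each cable: (A_i−P)·(A_i−P) = L_i²; let q_i = ‖A_i‖²−L_i²
q_1 = 9.0000+0.0000−14.5000 = -5.5000
row 1: -6.0000x − 6.0000y = -48.0000  (q_2=42.5000)
row 2: 0.0000x − 12.0000y = -42.0000  (q_3=36.5000)
Cramer on rows 1–2 → x = 4.5000, y = 3.5000

(4.5000, 3.5000)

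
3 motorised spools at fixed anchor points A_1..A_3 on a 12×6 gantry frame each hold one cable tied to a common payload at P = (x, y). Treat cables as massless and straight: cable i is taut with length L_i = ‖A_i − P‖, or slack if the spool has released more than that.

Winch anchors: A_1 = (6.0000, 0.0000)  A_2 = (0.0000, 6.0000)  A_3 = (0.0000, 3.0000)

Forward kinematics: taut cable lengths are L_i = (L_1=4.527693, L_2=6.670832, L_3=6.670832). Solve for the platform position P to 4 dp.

(6.5000, 4.5000)

each cable: (A_i−P)·(A_i−P) = L_i²; let c_i = ‖A_i‖²−L_i²
c_1 = 36.0000+0.0000−20.5000 = 15.5000
row 1: 12.0000x − 12.0000y = 24.0000  (c_2=-8.5000)
row 2: 12.0000x − 6.0000y = 51.0000  (c_3=-35.5000)
Cramer on rows 1–2 → x = 6.5000, y = 4.5000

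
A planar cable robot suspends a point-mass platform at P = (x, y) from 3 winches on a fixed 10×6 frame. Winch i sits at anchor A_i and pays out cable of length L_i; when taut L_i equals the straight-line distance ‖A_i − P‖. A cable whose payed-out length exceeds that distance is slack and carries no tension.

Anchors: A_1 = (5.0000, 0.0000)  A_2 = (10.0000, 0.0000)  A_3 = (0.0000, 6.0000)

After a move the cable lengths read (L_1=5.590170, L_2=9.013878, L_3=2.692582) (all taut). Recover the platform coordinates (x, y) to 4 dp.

expand ‖A_i−P‖²=L_i² and subtract eq 1 (k_i ≔ ‖A_i‖²−L_i²)
k_1 = 25.0000+0.0000−31.2500 = -6.2500
eq1−eq2 → [-10.0000  0.0000]·P = -25.0000
eq1−eq3 → [10.0000  -12.0000]·P = -35.0000
2×2 solve → P = (2.5000, 5.0000)

(2.5000, 5.0000)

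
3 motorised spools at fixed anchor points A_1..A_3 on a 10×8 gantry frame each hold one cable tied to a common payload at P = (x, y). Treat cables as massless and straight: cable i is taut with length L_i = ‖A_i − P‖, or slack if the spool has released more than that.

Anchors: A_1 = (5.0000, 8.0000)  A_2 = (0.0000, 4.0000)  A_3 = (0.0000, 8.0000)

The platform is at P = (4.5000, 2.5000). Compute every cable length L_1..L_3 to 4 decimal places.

L_1: Δ = A_1−P = (0.5000, 5.5000) → ‖Δ‖ = √30.5000 = 5.5227
L_2: Δ = A_2−P = (-4.5000, 1.5000) → ‖Δ‖ = √22.5000 = 4.7434
L_3: Δ = A_3−P = (-4.5000, 5.5000) → ‖Δ‖ = √50.5000 = 7.1063

(5.5227, 4.7434, 7.1063)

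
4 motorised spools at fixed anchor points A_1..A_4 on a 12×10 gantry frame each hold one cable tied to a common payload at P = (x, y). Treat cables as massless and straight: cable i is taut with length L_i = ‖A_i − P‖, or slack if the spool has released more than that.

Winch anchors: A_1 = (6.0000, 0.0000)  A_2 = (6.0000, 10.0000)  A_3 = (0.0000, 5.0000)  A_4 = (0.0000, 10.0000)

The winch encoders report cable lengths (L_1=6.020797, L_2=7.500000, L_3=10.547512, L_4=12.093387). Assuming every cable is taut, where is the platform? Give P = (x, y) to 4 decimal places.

(10.5000, 4.0000)

expand ‖A_i−P‖²=L_i² and subtract eq 1 (q_i ≔ ‖A_i‖²−L_i²)
q_1 = 36.0000+0.0000−36.2500 = -0.2500
eq1−eq2 → [0.0000  -20.0000]·P = -80.0000
eq1−eq3 → [12.0000  -10.0000]·P = 86.0000
eq1−eq4 → [12.0000  -20.0000]·P = 46.0000
2×2 solve → P = (10.5000, 4.0000)
check cable 4: ‖A_4−P‖² = 146.2500 ≈ L_4² = 146.2500 ✓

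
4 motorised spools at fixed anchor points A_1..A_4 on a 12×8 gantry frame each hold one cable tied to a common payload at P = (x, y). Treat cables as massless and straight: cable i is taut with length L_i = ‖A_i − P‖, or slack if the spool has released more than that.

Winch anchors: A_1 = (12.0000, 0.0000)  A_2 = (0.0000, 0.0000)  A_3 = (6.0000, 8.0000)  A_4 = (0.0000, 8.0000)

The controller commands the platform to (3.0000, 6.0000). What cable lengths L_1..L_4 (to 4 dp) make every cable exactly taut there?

L_1 = √((12.0000−3.0000)² + (0.0000−6.0000)²) = 10.8167
L_2 = √((0.0000−3.0000)² + (0.0000−6.0000)²) = 6.7082
L_3 = √((6.0000−3.0000)² + (8.0000−6.0000)²) = 3.6056
L_4 = √((0.0000−3.0000)² + (8.0000−6.0000)²) = 3.6056

(10.8167, 6.7082, 3.6056, 3.6056)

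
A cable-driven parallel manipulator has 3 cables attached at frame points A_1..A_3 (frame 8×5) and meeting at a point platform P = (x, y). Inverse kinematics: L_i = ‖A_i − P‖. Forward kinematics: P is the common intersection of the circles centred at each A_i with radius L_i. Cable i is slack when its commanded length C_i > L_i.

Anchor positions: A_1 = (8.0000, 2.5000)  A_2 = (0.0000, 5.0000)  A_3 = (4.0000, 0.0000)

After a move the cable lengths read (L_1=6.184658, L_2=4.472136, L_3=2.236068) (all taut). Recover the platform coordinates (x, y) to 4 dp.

expand ‖A_i−P‖²=L_i² and subtract eq 1 (k_i ≔ ‖A_i‖²−L_i²)
k_1 = 64.0000+6.2500−38.2500 = 32.0000
eq1−eq2 → [16.0000  -5.0000]·P = 27.0000
eq1−eq3 → [8.0000  5.0000]·P = 21.0000
2×2 solve → P = (2.0000, 1.0000)

(2.0000, 1.0000)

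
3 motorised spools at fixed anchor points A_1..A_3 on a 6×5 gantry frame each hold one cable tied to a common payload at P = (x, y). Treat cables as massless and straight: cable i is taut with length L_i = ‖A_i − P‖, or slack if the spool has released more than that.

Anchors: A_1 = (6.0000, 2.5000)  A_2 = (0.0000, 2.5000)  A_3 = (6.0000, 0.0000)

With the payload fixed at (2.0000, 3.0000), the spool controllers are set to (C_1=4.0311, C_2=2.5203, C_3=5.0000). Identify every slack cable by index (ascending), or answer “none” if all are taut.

2

cable 1: L_1 = ‖A_1−P‖ = 4.0311;  C_1 = 4.0311 → taut
cable 2: L_2 = ‖A_2−P‖ = 2.0616;  C_2 = 2.5203 → slack
cable 3: L_3 = ‖A_3−P‖ = 5.0000;  C_3 = 5.0000 → taut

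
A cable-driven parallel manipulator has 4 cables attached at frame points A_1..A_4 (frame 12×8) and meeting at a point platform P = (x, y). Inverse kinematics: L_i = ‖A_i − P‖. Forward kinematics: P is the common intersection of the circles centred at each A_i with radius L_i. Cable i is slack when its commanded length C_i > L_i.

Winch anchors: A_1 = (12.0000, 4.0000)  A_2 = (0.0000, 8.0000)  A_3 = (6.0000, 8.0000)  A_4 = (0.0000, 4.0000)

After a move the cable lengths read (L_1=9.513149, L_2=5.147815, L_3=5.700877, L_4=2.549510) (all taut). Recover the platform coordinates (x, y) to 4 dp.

each cable: (A_i−P)·(A_i−P) = L_i²; let c_i = ‖A_i‖²−L_i²
c_1 = 144.0000+16.0000−90.5000 = 69.5000
row 1: 24.0000x − 8.0000y = 32.0000  (c_2=37.5000)
row 2: 12.0000x − 8.0000y = 2.0000  (c_3=67.5000)
row 3: 24.0000x + 0.0000y = 60.0000  (c_4=9.5000)
Cramer on rows 1–2 → x = 2.5000, y = 3.5000
check cable 4: ‖A_4−P‖² = 6.5000 ≈ L_4² = 6.5000 ✓

(2.5000, 3.5000)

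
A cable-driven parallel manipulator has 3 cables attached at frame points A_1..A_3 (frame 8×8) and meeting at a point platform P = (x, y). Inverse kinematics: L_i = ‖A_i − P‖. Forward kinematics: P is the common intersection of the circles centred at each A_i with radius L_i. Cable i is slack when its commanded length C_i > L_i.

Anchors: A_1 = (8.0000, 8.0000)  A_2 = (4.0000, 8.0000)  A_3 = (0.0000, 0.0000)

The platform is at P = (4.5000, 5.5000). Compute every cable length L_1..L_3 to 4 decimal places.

cable 1: Δx=3.5000, Δy=2.5000; L_1 = √(Δx²+Δy²) = 4.3012
cable 2: Δx=-0.5000, Δy=2.5000; L_2 = √(Δx²+Δy²) = 2.5495
cable 3: Δx=-4.5000, Δy=-5.5000; L_3 = √(Δx²+Δy²) = 7.1063

(4.3012, 2.5495, 7.1063)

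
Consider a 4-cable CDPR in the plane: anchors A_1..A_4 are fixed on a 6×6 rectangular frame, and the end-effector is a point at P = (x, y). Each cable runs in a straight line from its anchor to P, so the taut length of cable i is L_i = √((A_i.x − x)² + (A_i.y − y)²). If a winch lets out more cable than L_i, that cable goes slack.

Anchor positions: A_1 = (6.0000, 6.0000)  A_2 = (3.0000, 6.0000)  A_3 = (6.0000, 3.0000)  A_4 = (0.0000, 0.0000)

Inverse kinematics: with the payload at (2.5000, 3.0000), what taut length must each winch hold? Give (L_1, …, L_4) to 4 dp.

(4.6098, 3.0414, 3.5000, 3.9051)

L_1: Δ = A_1−P = (3.5000, 3.0000) → ‖Δ‖ = √21.2500 = 4.6098
L_2: Δ = A_2−P = (0.5000, 3.0000) → ‖Δ‖ = √9.2500 = 3.0414
L_3: Δ = A_3−P = (3.5000, 0.0000) → ‖Δ‖ = √12.2500 = 3.5000
L_4: Δ = A_4−P = (-2.5000, -3.0000) → ‖Δ‖ = √15.2500 = 3.9051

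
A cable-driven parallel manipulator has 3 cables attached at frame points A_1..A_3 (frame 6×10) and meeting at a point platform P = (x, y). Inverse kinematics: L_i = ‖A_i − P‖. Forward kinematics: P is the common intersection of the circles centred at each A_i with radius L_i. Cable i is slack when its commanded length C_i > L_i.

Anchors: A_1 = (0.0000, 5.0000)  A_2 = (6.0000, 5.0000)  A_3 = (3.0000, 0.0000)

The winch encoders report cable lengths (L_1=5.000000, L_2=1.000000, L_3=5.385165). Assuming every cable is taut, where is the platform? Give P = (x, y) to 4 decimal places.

circle eqns → linear via eq_j − eq_1; set k_j = A_j·A_j − L_j²
k_1 = 0.0000+25.0000−25.0000 = 0.0000
-12.0000·x + 0.0000·y = k_1−k_2 = -60.0000
-6.0000·x + 10.0000·y = k_1−k_3 = 20.0000
solve first two rows → x=5.0000, y=5.0000

(5.0000, 5.0000)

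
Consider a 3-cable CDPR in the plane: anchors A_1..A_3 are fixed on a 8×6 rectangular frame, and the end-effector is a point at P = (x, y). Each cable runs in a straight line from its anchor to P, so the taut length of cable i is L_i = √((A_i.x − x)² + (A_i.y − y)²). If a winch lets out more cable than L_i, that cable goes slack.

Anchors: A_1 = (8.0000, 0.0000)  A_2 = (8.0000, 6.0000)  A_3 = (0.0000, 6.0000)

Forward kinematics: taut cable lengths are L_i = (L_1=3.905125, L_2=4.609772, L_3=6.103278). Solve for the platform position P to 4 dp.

(5.0000, 2.5000)

circle eqns → linear via eq_j − eq_1; set q_j = A_j·A_j − L_j²
q_1 = 64.0000+0.0000−15.2500 = 48.7500
0.0000·x − 12.0000·y = q_1−q_2 = -30.0000
16.0000·x − 12.0000·y = q_1−q_3 = 50.0000
solve first two rows → x=5.0000, y=2.5000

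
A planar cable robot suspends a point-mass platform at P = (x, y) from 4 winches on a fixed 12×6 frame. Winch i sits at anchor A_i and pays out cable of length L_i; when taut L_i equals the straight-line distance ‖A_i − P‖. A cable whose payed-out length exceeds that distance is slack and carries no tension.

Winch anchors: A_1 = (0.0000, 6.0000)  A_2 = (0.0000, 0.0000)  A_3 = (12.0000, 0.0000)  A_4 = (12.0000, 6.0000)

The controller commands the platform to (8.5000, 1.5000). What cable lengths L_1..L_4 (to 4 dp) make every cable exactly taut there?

L_1 = √((0.0000−8.5000)² + (6.0000−1.5000)²) = 9.6177
L_2 = √((0.0000−8.5000)² + (0.0000−1.5000)²) = 8.6313
L_3 = √((12.0000−8.5000)² + (0.0000−1.5000)²) = 3.8079
L_4 = √((12.0000−8.5000)² + (6.0000−1.5000)²) = 5.7009

(9.6177, 8.6313, 3.8079, 5.7009)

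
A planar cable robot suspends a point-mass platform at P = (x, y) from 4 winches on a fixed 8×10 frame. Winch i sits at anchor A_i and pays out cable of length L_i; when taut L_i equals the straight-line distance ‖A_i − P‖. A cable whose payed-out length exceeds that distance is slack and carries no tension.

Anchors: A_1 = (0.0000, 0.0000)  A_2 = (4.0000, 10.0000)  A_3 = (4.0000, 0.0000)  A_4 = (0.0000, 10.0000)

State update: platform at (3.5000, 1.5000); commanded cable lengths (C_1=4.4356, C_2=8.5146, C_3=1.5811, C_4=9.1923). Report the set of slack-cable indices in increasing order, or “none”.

1

cable 1: L_1 = ‖A_1−P‖ = 3.8079;  C_1 = 4.4356 → slack
cable 2: L_2 = ‖A_2−P‖ = 8.5147;  C_2 = 8.5146 → taut
cable 3: L_3 = ‖A_3−P‖ = 1.5811;  C_3 = 1.5811 → taut
cable 4: L_4 = ‖A_4−P‖ = 9.1924;  C_4 = 9.1923 → taut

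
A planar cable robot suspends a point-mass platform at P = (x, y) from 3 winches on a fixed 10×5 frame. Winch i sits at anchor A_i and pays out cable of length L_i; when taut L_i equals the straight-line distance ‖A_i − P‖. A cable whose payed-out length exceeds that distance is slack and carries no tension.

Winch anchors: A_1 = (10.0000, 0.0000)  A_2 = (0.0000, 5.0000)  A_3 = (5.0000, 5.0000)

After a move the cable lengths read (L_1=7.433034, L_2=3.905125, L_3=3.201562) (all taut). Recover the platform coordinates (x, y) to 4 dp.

each cable: (A_i−P)·(A_i−P) = L_i²; let c_i = ‖A_i‖²−L_i²
c_1 = 100.0000+0.0000−55.2500 = 44.7500
row 1: 20.0000x − 10.0000y = 35.0000  (c_2=9.7500)
row 2: 10.0000x − 10.0000y = 5.0000  (c_3=39.7500)
Cramer on rows 1–2 → x = 3.0000, y = 2.5000

(3.0000, 2.5000)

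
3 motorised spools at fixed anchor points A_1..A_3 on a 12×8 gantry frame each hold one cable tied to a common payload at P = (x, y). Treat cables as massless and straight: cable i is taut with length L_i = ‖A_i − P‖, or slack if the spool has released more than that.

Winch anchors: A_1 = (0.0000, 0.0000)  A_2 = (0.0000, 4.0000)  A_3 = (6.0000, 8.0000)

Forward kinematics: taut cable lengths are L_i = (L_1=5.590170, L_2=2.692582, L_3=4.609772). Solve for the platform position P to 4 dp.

(2.5000, 5.0000)

expand ‖A_i−P‖²=L_i² and subtract eq 1 (k_i ≔ ‖A_i‖²−L_i²)
k_1 = 0.0000+0.0000−31.2500 = -31.2500
eq1−eq2 → [0.0000  -8.0000]·P = -40.0000
eq1−eq3 → [-12.0000  -16.0000]·P = -110.0000
2×2 solve → P = (2.5000, 5.0000)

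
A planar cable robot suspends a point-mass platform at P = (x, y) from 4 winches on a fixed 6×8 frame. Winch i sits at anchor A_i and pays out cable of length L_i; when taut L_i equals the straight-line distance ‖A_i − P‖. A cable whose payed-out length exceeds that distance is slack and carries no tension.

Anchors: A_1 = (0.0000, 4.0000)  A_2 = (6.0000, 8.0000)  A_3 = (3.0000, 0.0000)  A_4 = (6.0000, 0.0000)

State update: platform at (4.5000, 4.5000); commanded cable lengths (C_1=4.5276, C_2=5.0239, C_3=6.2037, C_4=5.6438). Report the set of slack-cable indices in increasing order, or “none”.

cable 1: L_1 = ‖A_1−P‖ = 4.5277;  C_1 = 4.5276 → taut
cable 2: L_2 = ‖A_2−P‖ = 3.8079;  C_2 = 5.0239 → slack
cable 3: L_3 = ‖A_3−P‖ = 4.7434;  C_3 = 6.2037 → slack
cable 4: L_4 = ‖A_4−P‖ = 4.7434;  C_4 = 5.6438 → slack

2, 3, 4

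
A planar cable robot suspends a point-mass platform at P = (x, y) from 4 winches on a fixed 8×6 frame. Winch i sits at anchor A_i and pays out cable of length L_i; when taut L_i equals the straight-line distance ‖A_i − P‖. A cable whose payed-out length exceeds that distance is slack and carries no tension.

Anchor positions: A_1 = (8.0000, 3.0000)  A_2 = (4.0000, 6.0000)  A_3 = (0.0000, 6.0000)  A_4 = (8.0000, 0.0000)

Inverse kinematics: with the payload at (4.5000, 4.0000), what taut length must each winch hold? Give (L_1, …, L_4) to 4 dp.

(3.6401, 2.0616, 4.9244, 5.3151)

cable 1: Δx=3.5000, Δy=-1.0000; L_1 = √(Δx²+Δy²) = 3.6401
cable 2: Δx=-0.5000, Δy=2.0000; L_2 = √(Δx²+Δy²) = 2.0616
cable 3: Δx=-4.5000, Δy=2.0000; L_3 = √(Δx²+Δy²) = 4.9244
cable 4: Δx=3.5000, Δy=-4.0000; L_4 = √(Δx²+Δy²) = 5.3151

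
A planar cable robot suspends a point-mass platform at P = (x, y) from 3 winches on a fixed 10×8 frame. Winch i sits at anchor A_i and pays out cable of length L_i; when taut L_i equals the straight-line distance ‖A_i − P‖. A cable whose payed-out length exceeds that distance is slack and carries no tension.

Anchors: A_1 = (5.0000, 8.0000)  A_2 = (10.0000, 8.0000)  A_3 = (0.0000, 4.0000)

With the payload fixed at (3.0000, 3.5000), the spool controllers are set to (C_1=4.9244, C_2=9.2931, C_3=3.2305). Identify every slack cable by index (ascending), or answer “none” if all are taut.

cable 1: L_1 = ‖A_1−P‖ = 4.9244;  C_1 = 4.9244 → taut
cable 2: L_2 = ‖A_2−P‖ = 8.3217;  C_2 = 9.2931 → slack
cable 3: L_3 = ‖A_3−P‖ = 3.0414;  C_3 = 3.2305 → slack

2, 3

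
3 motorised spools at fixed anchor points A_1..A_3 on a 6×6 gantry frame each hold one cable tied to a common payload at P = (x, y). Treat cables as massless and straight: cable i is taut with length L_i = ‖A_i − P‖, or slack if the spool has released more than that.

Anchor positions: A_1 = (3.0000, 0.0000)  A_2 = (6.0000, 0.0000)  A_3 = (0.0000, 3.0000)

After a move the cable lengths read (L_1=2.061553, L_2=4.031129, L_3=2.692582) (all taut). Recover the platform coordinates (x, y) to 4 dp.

(2.5000, 2.0000)

each cable: (A_i−P)·(A_i−P) = L_i²; let c_i = ‖A_i‖²−L_i²
c_1 = 9.0000+0.0000−4.2500 = 4.7500
row 1: -6.0000x + 0.0000y = -15.0000  (c_2=19.7500)
row 2: 6.0000x − 6.0000y = 3.0000  (c_3=1.7500)
Cramer on rows 1–2 → x = 2.5000, y = 2.0000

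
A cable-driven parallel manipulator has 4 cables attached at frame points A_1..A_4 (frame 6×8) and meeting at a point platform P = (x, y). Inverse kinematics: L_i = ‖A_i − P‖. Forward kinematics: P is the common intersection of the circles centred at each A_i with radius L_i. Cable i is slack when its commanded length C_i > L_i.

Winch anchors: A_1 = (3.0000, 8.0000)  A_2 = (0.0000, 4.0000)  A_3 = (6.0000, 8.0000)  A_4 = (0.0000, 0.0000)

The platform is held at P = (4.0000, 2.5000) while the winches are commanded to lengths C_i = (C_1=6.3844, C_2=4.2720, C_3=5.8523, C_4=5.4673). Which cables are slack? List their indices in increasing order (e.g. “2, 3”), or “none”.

cable 1: √((-1.0000)²+(5.5000)²)=5.5902, C_1=6.3844: slack
cable 2: √((-4.0000)²+(1.5000)²)=4.2720, C_2=4.2720: taut
cable 3: √((2.0000)²+(5.5000)²)=5.8523, C_3=5.8523: taut
cable 4: √((-4.0000)²+(-2.5000)²)=4.7170, C_4=5.4673: slack

1, 4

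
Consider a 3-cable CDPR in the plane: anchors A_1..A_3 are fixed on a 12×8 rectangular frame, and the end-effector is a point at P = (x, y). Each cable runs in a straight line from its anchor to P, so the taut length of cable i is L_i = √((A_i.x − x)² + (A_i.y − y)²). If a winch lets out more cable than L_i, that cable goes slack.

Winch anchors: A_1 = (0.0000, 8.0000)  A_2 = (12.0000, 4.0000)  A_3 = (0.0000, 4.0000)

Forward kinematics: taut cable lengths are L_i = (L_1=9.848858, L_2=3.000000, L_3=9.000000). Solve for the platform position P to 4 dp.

(9.0000, 4.0000)

each cable: (A_i−P)·(A_i−P) = L_i²; let k_i = ‖A_i‖²−L_i²
k_1 = 0.0000+64.0000−97.0000 = -33.0000
row 1: -24.0000x + 8.0000y = -184.0000  (k_2=151.0000)
row 2: 0.0000x + 8.0000y = 32.0000  (k_3=-65.0000)
Cramer on rows 1–2 → x = 9.0000, y = 4.0000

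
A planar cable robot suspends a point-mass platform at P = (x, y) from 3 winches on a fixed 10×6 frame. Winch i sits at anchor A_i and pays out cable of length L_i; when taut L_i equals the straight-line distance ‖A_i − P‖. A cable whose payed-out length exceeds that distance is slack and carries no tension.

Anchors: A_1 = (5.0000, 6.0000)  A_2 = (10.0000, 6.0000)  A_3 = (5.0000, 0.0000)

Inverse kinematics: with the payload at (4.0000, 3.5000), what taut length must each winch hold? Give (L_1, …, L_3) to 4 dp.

L_1 = √((5.0000−4.0000)² + (6.0000−3.5000)²) = 2.6926
L_2 = √((10.0000−4.0000)² + (6.0000−3.5000)²) = 6.5000
L_3 = √((5.0000−4.0000)² + (0.0000−3.5000)²) = 3.6401

(2.6926, 6.5000, 3.6401)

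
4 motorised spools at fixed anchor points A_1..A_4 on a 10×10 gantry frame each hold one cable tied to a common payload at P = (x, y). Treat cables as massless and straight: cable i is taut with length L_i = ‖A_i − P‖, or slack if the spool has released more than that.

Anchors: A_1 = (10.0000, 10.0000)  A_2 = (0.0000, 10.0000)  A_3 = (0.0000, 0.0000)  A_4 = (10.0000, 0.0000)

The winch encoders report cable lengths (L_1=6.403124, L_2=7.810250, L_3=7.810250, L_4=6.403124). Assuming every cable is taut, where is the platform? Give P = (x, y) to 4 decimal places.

circle eqns → linear via eq_j − eq_1; set q_j = A_j·A_j − L_j²
q_1 = 100.0000+100.0000−41.0000 = 159.0000
20.0000·x + 0.0000·y = q_1−q_2 = 120.0000
20.0000·x + 20.0000·y = q_1−q_3 = 220.0000
0.0000·x + 20.0000·y = q_1−q_4 = 100.0000
solve first two rows → x=6.0000, y=5.0000
check cable 4: ‖A_4−P‖² = 41.0000 ≈ L_4² = 41.0000 ✓

(6.0000, 5.0000)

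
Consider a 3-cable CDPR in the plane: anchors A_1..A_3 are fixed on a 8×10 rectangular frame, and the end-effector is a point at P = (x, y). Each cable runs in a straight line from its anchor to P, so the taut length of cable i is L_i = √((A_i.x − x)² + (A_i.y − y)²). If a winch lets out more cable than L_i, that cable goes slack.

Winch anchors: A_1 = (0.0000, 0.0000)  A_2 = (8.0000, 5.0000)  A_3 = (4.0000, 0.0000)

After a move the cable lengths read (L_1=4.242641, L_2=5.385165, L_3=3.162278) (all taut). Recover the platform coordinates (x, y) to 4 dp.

each cable: (A_i−P)·(A_i−P) = L_i²; let c_i = ‖A_i‖²−L_i²
c_1 = 0.0000+0.0000−18.0000 = -18.0000
row 1: -16.0000x − 10.0000y = -78.0000  (c_2=60.0000)
row 2: -8.0000x + 0.0000y = -24.0000  (c_3=6.0000)
Cramer on rows 1–2 → x = 3.0000, y = 3.0000

(3.0000, 3.0000)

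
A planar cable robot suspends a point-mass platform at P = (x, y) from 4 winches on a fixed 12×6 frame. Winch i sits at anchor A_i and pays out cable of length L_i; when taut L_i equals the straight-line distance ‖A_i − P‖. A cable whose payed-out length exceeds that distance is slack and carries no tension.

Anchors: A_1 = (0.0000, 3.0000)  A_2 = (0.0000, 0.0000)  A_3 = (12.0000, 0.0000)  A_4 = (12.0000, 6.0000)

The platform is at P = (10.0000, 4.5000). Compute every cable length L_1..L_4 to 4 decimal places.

L_1: Δ = A_1−P = (-10.0000, -1.5000) → ‖Δ‖ = √102.2500 = 10.1119
L_2: Δ = A_2−P = (-10.0000, -4.5000) → ‖Δ‖ = √120.2500 = 10.9659
L_3: Δ = A_3−P = (2.0000, -4.5000) → ‖Δ‖ = √24.2500 = 4.9244
L_4: Δ = A_4−P = (2.0000, 1.5000) → ‖Δ‖ = √6.2500 = 2.5000

(10.1119, 10.9659, 4.9244, 2.5000)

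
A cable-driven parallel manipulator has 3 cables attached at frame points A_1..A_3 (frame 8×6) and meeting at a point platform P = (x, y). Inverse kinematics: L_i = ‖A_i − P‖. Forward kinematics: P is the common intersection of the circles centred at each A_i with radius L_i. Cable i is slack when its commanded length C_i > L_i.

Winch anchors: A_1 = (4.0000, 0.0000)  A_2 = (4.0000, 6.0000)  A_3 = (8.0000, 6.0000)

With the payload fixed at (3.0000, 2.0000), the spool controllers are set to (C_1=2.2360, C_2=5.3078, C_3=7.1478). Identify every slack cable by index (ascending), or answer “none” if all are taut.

cable 1: L_1 = ‖A_1−P‖ = 2.2361;  C_1 = 2.2360 → taut
cable 2: L_2 = ‖A_2−P‖ = 4.1231;  C_2 = 5.3078 → slack
cable 3: L_3 = ‖A_3−P‖ = 6.4031;  C_3 = 7.1478 → slack

2, 3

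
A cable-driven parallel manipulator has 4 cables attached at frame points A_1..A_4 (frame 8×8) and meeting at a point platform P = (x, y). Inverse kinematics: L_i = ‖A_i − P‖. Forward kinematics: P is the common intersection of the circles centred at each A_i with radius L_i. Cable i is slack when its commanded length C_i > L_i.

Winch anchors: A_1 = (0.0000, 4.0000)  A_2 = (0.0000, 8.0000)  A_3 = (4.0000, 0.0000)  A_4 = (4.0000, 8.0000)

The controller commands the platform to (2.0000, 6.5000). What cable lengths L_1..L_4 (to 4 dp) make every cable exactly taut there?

(3.2016, 2.5000, 6.8007, 2.5000)

cable 1: Δx=-2.0000, Δy=-2.5000; L_1 = √(Δx²+Δy²) = 3.2016
cable 2: Δx=-2.0000, Δy=1.5000; L_2 = √(Δx²+Δy²) = 2.5000
cable 3: Δx=2.0000, Δy=-6.5000; L_3 = √(Δx²+Δy²) = 6.8007
cable 4: Δx=2.0000, Δy=1.5000; L_4 = √(Δx²+Δy²) = 2.5000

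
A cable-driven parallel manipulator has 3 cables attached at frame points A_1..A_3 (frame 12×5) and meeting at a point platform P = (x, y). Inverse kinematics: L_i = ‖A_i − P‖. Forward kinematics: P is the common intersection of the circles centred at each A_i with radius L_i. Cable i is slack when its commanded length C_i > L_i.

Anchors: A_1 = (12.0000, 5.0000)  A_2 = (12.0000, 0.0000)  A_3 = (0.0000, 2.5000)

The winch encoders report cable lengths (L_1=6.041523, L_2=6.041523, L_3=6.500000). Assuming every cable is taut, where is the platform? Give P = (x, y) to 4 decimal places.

each cable: (A_i−P)·(A_i−P) = L_i²; let c_i = ‖A_i‖²−L_i²
c_1 = 144.0000+25.0000−36.5000 = 132.5000
row 1: 0.0000x + 10.0000y = 25.0000  (c_2=107.5000)
row 2: 24.0000x + 5.0000y = 168.5000  (c_3=-36.0000)
Cramer on rows 1–2 → x = 6.5000, y = 2.5000

(6.5000, 2.5000)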